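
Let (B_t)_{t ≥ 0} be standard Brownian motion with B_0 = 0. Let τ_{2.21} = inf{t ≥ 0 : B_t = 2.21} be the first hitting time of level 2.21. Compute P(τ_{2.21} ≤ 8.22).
P(τ_{2.21} ≤ 8.22) = 2(1 − Φ(2.21/√8.22)) = 2(1 − Φ(0.7708)) ≈ 0.4408

By the reflection principle for standard BM, P(τ_b ≤ t) = 2 · P(B_t ≥ b). Since B_t ~ N(0, t), P(B_t ≥ 2.21) = 1 − Φ(2.21/√t) = 1 − Φ(2.21/√8.22) = 1 − Φ(0.7708) ≈ 0.22041. Doubling: P(τ_{2.21} ≤ 8.22) ≈ 2 · 0.22041 = 0.44082 ≈ 0.4408.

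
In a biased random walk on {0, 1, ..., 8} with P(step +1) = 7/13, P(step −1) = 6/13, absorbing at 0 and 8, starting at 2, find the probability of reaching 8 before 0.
P(hit 8 before 0) = (1 − (6/7)^2) / (1 − (6/7)^8) = 117649/314245

Let u_k denote P(reach 8 before 0 | start at k). Boundary: u_0 = 0, u_8 = 1. Recurrence: u_k = 7/13·u_{k+1} + 6/13·u_{k-1} for 1 ≤ k ≤ 7. Try u_k = A + B·r^k with r = q/p = (6/13)/(7/13) = 6/7. Substitution satisfies the recurrence; boundary conditions give:
  u_k = (1 − r^k) / (1 − r^N) = (1 − (6/7)^2) / (1 − (6/7)^8) = 117649/314245.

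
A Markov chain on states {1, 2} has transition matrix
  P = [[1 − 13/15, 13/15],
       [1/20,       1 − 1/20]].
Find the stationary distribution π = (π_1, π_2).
π_1 = 3/55, π_2 = 52/55

Solve πP = π with π_1 + π_2 = 1. From πP = π: π_1 · (1 − 13/15) + π_2 · 1/20 = π_1 ⇒ π_2 · 1/20 = π_1 · 13/15 ⇒ π_2/π_1 = (13/15)/(1/20) = 52/3. Together with π_1 + π_2 = 1:
  π_1 = (1/20)/(13/15 + 1/20) = (1/20)/(11/12) = 3/55,
  π_2 = (13/15)/(13/15 + 1/20) = (13/15)/(11/12) = 52/55.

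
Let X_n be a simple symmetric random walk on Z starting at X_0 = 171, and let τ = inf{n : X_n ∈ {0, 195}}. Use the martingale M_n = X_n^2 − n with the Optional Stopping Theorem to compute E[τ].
E[τ] = 4104

M_n = X_n^2 − n is a martingale (since E[X_{n+1}^2 | F_n] = X_n^2 + 1). By OST (τ has finite mean in a bounded region), E[M_τ] = E[M_0] = X_0^2 − 0 = 171^2 = 29241. Also E[M_τ] = E[X_τ^2] − E[τ]. The walk exits at 0 or 195, with P(hit 195 first) = 171/195, so E[X_τ^2] = 195^2 · 171/195 + 0 = 33345. Thus E[τ] = E[X_τ^2] − E[M_τ] = 33345 − 29241 = 4104 = 171(195 − 171) = 4104.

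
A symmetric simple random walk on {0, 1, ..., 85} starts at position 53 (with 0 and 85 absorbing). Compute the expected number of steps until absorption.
E[τ | X_0 = 53] = 1696

Let v_k = E[τ | X_0 = k]. Boundary: v_0 = v_85 = 0. Recurrence: v_k = 1 + (v_{k-1} + v_{k+1})/2 for 1 ≤ k ≤ 84. The particular solution to v_k − (v_{k-1} + v_{k+1})/2 = 1 is v_k = −k^2. Adding homogeneous solution A + B k and matching boundaries gives v_k = k (85 − k). Substituting k = 53: v_53 = 53 · 32 = 1696.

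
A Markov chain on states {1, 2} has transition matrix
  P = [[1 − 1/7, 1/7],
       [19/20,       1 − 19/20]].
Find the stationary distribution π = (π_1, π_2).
π_1 = 133/153, π_2 = 20/153

Solve πP = π with π_1 + π_2 = 1. From πP = π: π_1 · (1 − 1/7) + π_2 · 19/20 = π_1 ⇒ π_2 · 19/20 = π_1 · 1/7 ⇒ π_2/π_1 = (1/7)/(19/20) = 20/133. Together with π_1 + π_2 = 1:
  π_1 = (19/20)/(1/7 + 19/20) = (19/20)/(153/140) = 133/153,
  π_2 = (1/7)/(1/7 + 19/20) = (1/7)/(153/140) = 20/153.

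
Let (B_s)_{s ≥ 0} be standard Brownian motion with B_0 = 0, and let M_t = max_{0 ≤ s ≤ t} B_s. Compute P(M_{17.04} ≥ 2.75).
P(M_{17.04} ≥ 2.75) = 2·P(B_{17.04} ≥ 2.75) = 2(1 − Φ(2.75/√17.04)) ≈ 0.5053

By the reflection principle for Brownian motion, P(M_t ≥ a) = 2 · P(B_t ≥ a) for a ≥ 0. Since B_t ~ N(0, t), P(B_t ≥ 2.75) = 1 − Φ(2.75/√t) = 1 − Φ(2.75/√17.04) = 1 − Φ(0.6662). So
  P(M_{17.04} ≥ 2.75) = 2(1 − Φ(0.6662)) ≈ 0.5053.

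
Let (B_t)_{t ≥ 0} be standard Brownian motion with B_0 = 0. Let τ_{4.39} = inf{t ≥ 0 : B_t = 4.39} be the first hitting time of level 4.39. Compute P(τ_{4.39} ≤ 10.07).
P(τ_{4.39} ≤ 10.07) = 2(1 − Φ(4.39/√10.07)) = 2(1 − Φ(1.3834)) ≈ 0.1665

By the reflection principle for standard BM, P(τ_b ≤ t) = 2 · P(B_t ≥ b). Since B_t ~ N(0, t), P(B_t ≥ 4.39) = 1 − Φ(4.39/√t) = 1 − Φ(4.39/√10.07) = 1 − Φ(1.3834) ≈ 0.08327. Doubling: P(τ_{4.39} ≤ 10.07) ≈ 2 · 0.08327 = 0.16654 ≈ 0.1665.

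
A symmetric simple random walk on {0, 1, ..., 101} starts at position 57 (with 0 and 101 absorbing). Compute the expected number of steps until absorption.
E[τ | X_0 = 57] = 2508

Let v_k = E[τ | X_0 = k]. Boundary: v_0 = v_101 = 0. Recurrence: v_k = 1 + (v_{k-1} + v_{k+1})/2 for 1 ≤ k ≤ 100. The particular solution to v_k − (v_{k-1} + v_{k+1})/2 = 1 is v_k = −k^2. Adding homogeneous solution A + B k and matching boundaries gives v_k = k (101 − k). Substituting k = 57: v_57 = 57 · 44 = 2508.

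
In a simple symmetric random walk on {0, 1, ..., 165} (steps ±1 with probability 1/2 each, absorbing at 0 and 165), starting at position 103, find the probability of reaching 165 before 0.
P(hit 165 before 0) = 103/165

Let u_k = P(hit 165 before 0 | start at k). Then u_0 = 0, u_165 = 1, and u_k = u_{k-1}/2 + u_{k+1}/2 for 1 ≤ k ≤ 164. This harmonic recurrence is solved by u_k = k/165, giving u_103 = 103/165.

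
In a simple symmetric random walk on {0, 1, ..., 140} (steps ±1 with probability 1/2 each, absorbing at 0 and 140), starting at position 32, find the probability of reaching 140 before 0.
P(hit 140 before 0) = 32/140 = 8/35

Let u_k = P(hit 140 before 0 | start at k). Then u_0 = 0, u_140 = 1, and u_k = u_{k-1}/2 + u_{k+1}/2 for 1 ≤ k ≤ 139. This harmonic recurrence is solved by u_k = k/140, giving u_32 = 32/140 = 8/35.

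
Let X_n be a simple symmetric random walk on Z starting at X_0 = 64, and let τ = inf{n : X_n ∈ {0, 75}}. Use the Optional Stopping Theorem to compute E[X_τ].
E[X_τ] = 64

X_n is a martingale and τ is a bounded-mean stopping time (indeed τ is finite a.s. with bounded expectation since the walk is in a bounded region). By the OST, E[X_τ] = E[X_0] = 64. Equivalently: E[X_τ] = 75 · P(hit 75 first) + 0 · P(hit 0 first) = 75 · (64/75) = 64.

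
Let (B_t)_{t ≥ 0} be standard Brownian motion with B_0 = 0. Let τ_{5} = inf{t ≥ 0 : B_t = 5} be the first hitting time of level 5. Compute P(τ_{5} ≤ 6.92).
P(τ_{5} ≤ 6.92) = 2(1 − Φ(5/√6.92)) = 2(1 − Φ(1.9007)) ≈ 0.0573

By the reflection principle for standard BM, P(τ_b ≤ t) = 2 · P(B_t ≥ b). Since B_t ~ N(0, t), P(B_t ≥ 5) = 1 − Φ(5/√t) = 1 − Φ(5/√6.92) = 1 − Φ(1.9007) ≈ 0.02867. Doubling: P(τ_{5} ≤ 6.92) ≈ 2 · 0.02867 = 0.05734 ≈ 0.0573.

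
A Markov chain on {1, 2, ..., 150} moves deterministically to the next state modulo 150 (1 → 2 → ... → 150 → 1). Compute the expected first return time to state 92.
E[T_92 | X_0 = 92] = 150

The chain cycles deterministically, so starting at state 92 it returns in exactly 150 steps. Equivalently, the stationary distribution is uniform π_j = 1/150 for every state j, so by Kac's formula E[T_92] = 1/π_92 = 150.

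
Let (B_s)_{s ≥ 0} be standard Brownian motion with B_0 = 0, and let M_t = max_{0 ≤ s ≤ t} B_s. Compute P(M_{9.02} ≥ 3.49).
P(M_{9.02} ≥ 3.49) = 2·P(B_{9.02} ≥ 3.49) = 2(1 − Φ(3.49/√9.02)) ≈ 0.2452

By the reflection principle for Brownian motion, P(M_t ≥ a) = 2 · P(B_t ≥ a) for a ≥ 0. Since B_t ~ N(0, t), P(B_t ≥ 3.49) = 1 − Φ(3.49/√t) = 1 − Φ(3.49/√9.02) = 1 − Φ(1.1620). So
  P(M_{9.02} ≥ 3.49) = 2(1 − Φ(1.1620)) ≈ 0.2452.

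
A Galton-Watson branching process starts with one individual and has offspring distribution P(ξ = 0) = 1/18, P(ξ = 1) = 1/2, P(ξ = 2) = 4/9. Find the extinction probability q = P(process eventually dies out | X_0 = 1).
q = 1/8

The pgf is f(s) = 1/18 + 1/2·s + 4/9·s². The extinction probability q is the smallest fixed point of f in [0, 1]. Setting s = f(s):
  4/9·s² + (1/2 − 1)·s + 1/18 = 0
  4/9·s² − (1/18 + 4/9)·s + 1/18 = 0
which factors as (s − 1)·(4/9·s − 1/18) = 0, giving roots s = 1 and s = (1/18)/(4/9) = 1/8.
Mean offspring μ = 1/2 + 2·4/9 = 25/18 > 1 (supercritical), so q < 1. The extinction probability is the smaller root: q = (1/18)/(4/9) = 1/8.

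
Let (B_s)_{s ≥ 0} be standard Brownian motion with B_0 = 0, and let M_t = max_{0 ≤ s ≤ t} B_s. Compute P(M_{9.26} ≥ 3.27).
P(M_{9.26} ≥ 3.27) = 2·P(B_{9.26} ≥ 3.27) = 2(1 − Φ(3.27/√9.26)) ≈ 0.2826

By the reflection principle for Brownian motion, P(M_t ≥ a) = 2 · P(B_t ≥ a) for a ≥ 0. Since B_t ~ N(0, t), P(B_t ≥ 3.27) = 1 − Φ(3.27/√t) = 1 − Φ(3.27/√9.26) = 1 − Φ(1.0746). So
  P(M_{9.26} ≥ 3.27) = 2(1 − Φ(1.0746)) ≈ 0.2826.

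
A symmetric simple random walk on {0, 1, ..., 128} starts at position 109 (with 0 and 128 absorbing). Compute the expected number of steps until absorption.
E[τ | X_0 = 109] = 2071

Let v_k = E[τ | X_0 = k]. Boundary: v_0 = v_128 = 0. Recurrence: v_k = 1 + (v_{k-1} + v_{k+1})/2 for 1 ≤ k ≤ 127. The particular solution to v_k − (v_{k-1} + v_{k+1})/2 = 1 is v_k = −k^2. Adding homogeneous solution A + B k and matching boundaries gives v_k = k (128 − k). Substituting k = 109: v_109 = 109 · 19 = 2071.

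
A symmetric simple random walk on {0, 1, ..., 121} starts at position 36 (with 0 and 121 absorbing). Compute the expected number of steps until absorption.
E[τ | X_0 = 36] = 3060

Let v_k = E[τ | X_0 = k]. Boundary: v_0 = v_121 = 0. Recurrence: v_k = 1 + (v_{k-1} + v_{k+1})/2 for 1 ≤ k ≤ 120. The particular solution to v_k − (v_{k-1} + v_{k+1})/2 = 1 is v_k = −k^2. Adding homogeneous solution A + B k and matching boundaries gives v_k = k (121 − k). Substituting k = 36: v_36 = 36 · 85 = 3060.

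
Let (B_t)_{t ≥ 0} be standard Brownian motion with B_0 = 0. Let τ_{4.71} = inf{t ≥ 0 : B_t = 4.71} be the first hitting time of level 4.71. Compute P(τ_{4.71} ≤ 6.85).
P(τ_{4.71} ≤ 6.85) = 2(1 − Φ(4.71/√6.85)) = 2(1 − Φ(1.7996)) ≈ 0.0719

By the reflection principle for standard BM, P(τ_b ≤ t) = 2 · P(B_t ≥ b). Since B_t ~ N(0, t), P(B_t ≥ 4.71) = 1 − Φ(4.71/√t) = 1 − Φ(4.71/√6.85) = 1 − Φ(1.7996) ≈ 0.03596. Doubling: P(τ_{4.71} ≤ 6.85) ≈ 2 · 0.03596 = 0.07192 ≈ 0.0719.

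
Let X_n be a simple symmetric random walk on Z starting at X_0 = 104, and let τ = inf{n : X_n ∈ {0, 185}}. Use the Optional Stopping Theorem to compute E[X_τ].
E[X_τ] = 104

X_n is a martingale and τ is a bounded-mean stopping time (indeed τ is finite a.s. with bounded expectation since the walk is in a bounded region). By the OST, E[X_τ] = E[X_0] = 104. Equivalently: E[X_τ] = 185 · P(hit 185 first) + 0 · P(hit 0 first) = 185 · (104/185) = 104.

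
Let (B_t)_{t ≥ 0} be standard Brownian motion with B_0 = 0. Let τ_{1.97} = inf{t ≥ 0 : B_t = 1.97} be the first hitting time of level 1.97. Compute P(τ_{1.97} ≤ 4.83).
P(τ_{1.97} ≤ 4.83) = 2(1 − Φ(1.97/√4.83)) = 2(1 − Φ(0.8964)) ≈ 0.3700

By the reflection principle for standard BM, P(τ_b ≤ t) = 2 · P(B_t ≥ b). Since B_t ~ N(0, t), P(B_t ≥ 1.97) = 1 − Φ(1.97/√t) = 1 − Φ(1.97/√4.83) = 1 − Φ(0.8964) ≈ 0.18502. Doubling: P(τ_{1.97} ≤ 4.83) ≈ 2 · 0.18502 = 0.37004 ≈ 0.3700.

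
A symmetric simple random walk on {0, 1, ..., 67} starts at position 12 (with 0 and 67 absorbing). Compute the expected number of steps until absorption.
E[τ | X_0 = 12] = 660

Let v_k = E[τ | X_0 = k]. Boundary: v_0 = v_67 = 0. Recurrence: v_k = 1 + (v_{k-1} + v_{k+1})/2 for 1 ≤ k ≤ 66. The particular solution to v_k − (v_{k-1} + v_{k+1})/2 = 1 is v_k = −k^2. Adding homogeneous solution A + B k and matching boundaries gives v_k = k (67 − k). Substituting k = 12: v_12 = 12 · 55 = 660.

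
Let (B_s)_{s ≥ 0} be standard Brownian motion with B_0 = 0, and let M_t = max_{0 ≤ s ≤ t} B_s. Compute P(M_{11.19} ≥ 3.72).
P(M_{11.19} ≥ 3.72) = 2·P(B_{11.19} ≥ 3.72) = 2(1 − Φ(3.72/√11.19)) ≈ 0.2661

By the reflection principle for Brownian motion, P(M_t ≥ a) = 2 · P(B_t ≥ a) for a ≥ 0. Since B_t ~ N(0, t), P(B_t ≥ 3.72) = 1 − Φ(3.72/√t) = 1 − Φ(3.72/√11.19) = 1 − Φ(1.1121). So
  P(M_{11.19} ≥ 3.72) = 2(1 − Φ(1.1121)) ≈ 0.2661.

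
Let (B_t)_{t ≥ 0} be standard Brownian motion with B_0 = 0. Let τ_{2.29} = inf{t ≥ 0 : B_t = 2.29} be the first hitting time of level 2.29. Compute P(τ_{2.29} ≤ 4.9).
P(τ_{2.29} ≤ 4.9) = 2(1 − Φ(2.29/√4.9)) = 2(1 − Φ(1.0345)) ≈ 0.3009

By the reflection principle for standard BM, P(τ_b ≤ t) = 2 · P(B_t ≥ b). Since B_t ~ N(0, t), P(B_t ≥ 2.29) = 1 − Φ(2.29/√t) = 1 − Φ(2.29/√4.9) = 1 − Φ(1.0345) ≈ 0.15045. Doubling: P(τ_{2.29} ≤ 4.9) ≈ 2 · 0.15045 = 0.30090 ≈ 0.3009.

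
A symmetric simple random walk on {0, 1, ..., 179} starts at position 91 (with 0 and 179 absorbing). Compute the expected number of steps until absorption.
E[τ | X_0 = 91] = 8008

Let v_k = E[τ | X_0 = k]. Boundary: v_0 = v_179 = 0. Recurrence: v_k = 1 + (v_{k-1} + v_{k+1})/2 for 1 ≤ k ≤ 178. The particular solution to v_k − (v_{k-1} + v_{k+1})/2 = 1 is v_k = −k^2. Adding homogeneous solution A + B k and matching boundaries gives v_k = k (179 − k). Substituting k = 91: v_91 = 91 · 88 = 8008.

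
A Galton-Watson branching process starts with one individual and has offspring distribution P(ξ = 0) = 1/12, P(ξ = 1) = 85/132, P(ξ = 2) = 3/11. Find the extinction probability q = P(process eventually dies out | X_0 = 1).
q = 11/36

The pgf is f(s) = 1/12 + 85/132·s + 3/11·s². The extinction probability q is the smallest fixed point of f in [0, 1]. Setting s = f(s):
  3/11·s² + (85/132 − 1)·s + 1/12 = 0
  3/11·s² − (1/12 + 3/11)·s + 1/12 = 0
which factors as (s − 1)·(3/11·s − 1/12) = 0, giving roots s = 1 and s = (1/12)/(3/11) = 11/36.
Mean offspring μ = 85/132 + 2·3/11 = 157/132 > 1 (supercritical), so q < 1. The extinction probability is the smaller root: q = (1/12)/(3/11) = 11/36.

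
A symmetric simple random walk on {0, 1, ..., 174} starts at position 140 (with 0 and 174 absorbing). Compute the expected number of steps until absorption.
E[τ | X_0 = 140] = 4760

Let v_k = E[τ | X_0 = k]. Boundary: v_0 = v_174 = 0. Recurrence: v_k = 1 + (v_{k-1} + v_{k+1})/2 for 1 ≤ k ≤ 173. The particular solution to v_k − (v_{k-1} + v_{k+1})/2 = 1 is v_k = −k^2. Adding homogeneous solution A + B k and matching boundaries gives v_k = k (174 − k). Substituting k = 140: v_140 = 140 · 34 = 4760.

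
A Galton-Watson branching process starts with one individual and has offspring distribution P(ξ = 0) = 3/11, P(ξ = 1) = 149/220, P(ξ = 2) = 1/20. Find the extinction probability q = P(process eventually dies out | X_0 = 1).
q = 1

Mean offspring μ = 0·3/11 + 1·149/220 + 2·1/20 = 171/220 ≤ 1. For μ ≤ 1 with offspring not concentrated at 1, the Galton-Watson process goes extinct almost surely, so q = 1.
(Algebraic check: The pgf is f(s) = 3/11 + 149/220·s + 1/20·s². The extinction probability q is the smallest fixed point of f in [0, 1]. Setting s = f(s):
  1/20·s² + (149/220 − 1)·s + 3/11 = 0
  1/20·s² − (3/11 + 1/20)·s + 3/11 = 0
which factors as (s − 1)·(1/20·s − 3/11) = 0, giving roots s = 1 and s = (3/11)/(1/20) = 60/11. Since 60/11 ≥ 1, the smallest root in [0, 1] is s = 1.)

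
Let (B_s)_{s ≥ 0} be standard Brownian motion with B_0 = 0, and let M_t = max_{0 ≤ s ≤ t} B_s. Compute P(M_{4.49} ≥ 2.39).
P(M_{4.49} ≥ 2.39) = 2·P(B_{4.49} ≥ 2.39) = 2(1 − Φ(2.39/√4.49)) ≈ 0.2594

By the reflection principle for Brownian motion, P(M_t ≥ a) = 2 · P(B_t ≥ a) for a ≥ 0. Since B_t ~ N(0, t), P(B_t ≥ 2.39) = 1 − Φ(2.39/√t) = 1 − Φ(2.39/√4.49) = 1 − Φ(1.1279). So
  P(M_{4.49} ≥ 2.39) = 2(1 − Φ(1.1279)) ≈ 0.2594.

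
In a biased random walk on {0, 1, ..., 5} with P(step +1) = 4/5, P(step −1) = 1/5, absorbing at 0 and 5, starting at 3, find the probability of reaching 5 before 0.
P(hit 5 before 0) = (1 − (1/4)^3) / (1 − (1/4)^5) = 336/341

Let u_k denote P(reach 5 before 0 | start at k). Boundary: u_0 = 0, u_5 = 1. Recurrence: u_k = 4/5·u_{k+1} + 1/5·u_{k-1} for 1 ≤ k ≤ 4. Try u_k = A + B·r^k with r = q/p = (1/5)/(4/5) = 1/4. Substitution satisfies the recurrence; boundary conditions give:
  u_k = (1 − r^k) / (1 − r^N) = (1 − (1/4)^3) / (1 − (1/4)^5) = 336/341.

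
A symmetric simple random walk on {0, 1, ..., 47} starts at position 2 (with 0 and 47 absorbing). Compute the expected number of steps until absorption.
E[τ | X_0 = 2] = 90

Let v_k = E[τ | X_0 = k]. Boundary: v_0 = v_47 = 0. Recurrence: v_k = 1 + (v_{k-1} + v_{k+1})/2 for 1 ≤ k ≤ 46. The particular solution to v_k − (v_{k-1} + v_{k+1})/2 = 1 is v_k = −k^2. Adding homogeneous solution A + B k and matching boundaries gives v_k = k (47 − k). Substituting k = 2: v_2 = 2 · 45 = 90.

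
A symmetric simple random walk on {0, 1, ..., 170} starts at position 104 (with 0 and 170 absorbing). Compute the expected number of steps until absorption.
E[τ | X_0 = 104] = 6864

Let v_k = E[τ | X_0 = k]. Boundary: v_0 = v_170 = 0. Recurrence: v_k = 1 + (v_{k-1} + v_{k+1})/2 for 1 ≤ k ≤ 169. The particular solution to v_k − (v_{k-1} + v_{k+1})/2 = 1 is v_k = −k^2. Adding homogeneous solution A + B k and matching boundaries gives v_k = k (170 − k). Substituting k = 104: v_104 = 104 · 66 = 6864.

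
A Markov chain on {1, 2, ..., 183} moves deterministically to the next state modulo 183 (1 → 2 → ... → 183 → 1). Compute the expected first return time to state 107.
E[T_107 | X_0 = 107] = 183

The chain cycles deterministically, so starting at state 107 it returns in exactly 183 steps. Equivalently, the stationary distribution is uniform π_j = 1/183 for every state j, so by Kac's formula E[T_107] = 1/π_107 = 183.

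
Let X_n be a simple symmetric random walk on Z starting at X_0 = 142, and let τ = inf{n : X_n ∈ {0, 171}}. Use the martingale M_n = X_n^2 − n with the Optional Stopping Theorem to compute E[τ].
E[τ] = 4118

M_n = X_n^2 − n is a martingale (since E[X_{n+1}^2 | F_n] = X_n^2 + 1). By OST (τ has finite mean in a bounded region), E[M_τ] = E[M_0] = X_0^2 − 0 = 142^2 = 20164. Also E[M_τ] = E[X_τ^2] − E[τ]. The walk exits at 0 or 171, with P(hit 171 first) = 142/171, so E[X_τ^2] = 171^2 · 142/171 + 0 = 24282. Thus E[τ] = E[X_τ^2] − E[M_τ] = 24282 − 20164 = 4118 = 142(171 − 142) = 4118.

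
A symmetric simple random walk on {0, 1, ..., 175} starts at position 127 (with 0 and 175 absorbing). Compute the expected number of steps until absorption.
E[τ | X_0 = 127] = 6096

Let v_k = E[τ | X_0 = k]. Boundary: v_0 = v_175 = 0. Recurrence: v_k = 1 + (v_{k-1} + v_{k+1})/2 for 1 ≤ k ≤ 174. The particular solution to v_k − (v_{k-1} + v_{k+1})/2 = 1 is v_k = −k^2. Adding homogeneous solution A + B k and matching boundaries gives v_k = k (175 − k). Substituting k = 127: v_127 = 127 · 48 = 6096.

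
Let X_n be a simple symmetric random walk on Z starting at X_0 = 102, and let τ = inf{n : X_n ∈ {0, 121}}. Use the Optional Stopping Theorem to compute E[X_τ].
E[X_τ] = 102

X_n is a martingale and τ is a bounded-mean stopping time (indeed τ is finite a.s. with bounded expectation since the walk is in a bounded region). By the OST, E[X_τ] = E[X_0] = 102. Equivalently: E[X_τ] = 121 · P(hit 121 first) + 0 · P(hit 0 first) = 121 · (102/121) = 102.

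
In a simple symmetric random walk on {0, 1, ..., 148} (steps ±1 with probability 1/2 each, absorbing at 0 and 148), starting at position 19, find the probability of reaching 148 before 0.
P(hit 148 before 0) = 19/148

Let u_k = P(hit 148 before 0 | start at k). Then u_0 = 0, u_148 = 1, and u_k = u_{k-1}/2 + u_{k+1}/2 for 1 ≤ k ≤ 147. This harmonic recurrence is solved by u_k = k/148, giving u_19 = 19/148.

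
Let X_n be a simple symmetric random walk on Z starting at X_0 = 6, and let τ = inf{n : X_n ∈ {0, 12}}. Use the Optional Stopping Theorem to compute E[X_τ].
E[X_τ] = 6

X_n is a martingale and τ is a bounded-mean stopping time (indeed τ is finite a.s. with bounded expectation since the walk is in a bounded region). By the OST, E[X_τ] = E[X_0] = 6. Equivalently: E[X_τ] = 12 · P(hit 12 first) + 0 · P(hit 0 first) = 12 · (6/12) = 6.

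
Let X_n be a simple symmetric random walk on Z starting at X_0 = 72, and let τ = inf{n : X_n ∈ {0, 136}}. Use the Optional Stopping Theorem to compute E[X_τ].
E[X_τ] = 72

X_n is a martingale and τ is a bounded-mean stopping time (indeed τ is finite a.s. with bounded expectation since the walk is in a bounded region). By the OST, E[X_τ] = E[X_0] = 72. Equivalently: E[X_τ] = 136 · P(hit 136 first) + 0 · P(hit 0 first) = 136 · (72/136) = 72.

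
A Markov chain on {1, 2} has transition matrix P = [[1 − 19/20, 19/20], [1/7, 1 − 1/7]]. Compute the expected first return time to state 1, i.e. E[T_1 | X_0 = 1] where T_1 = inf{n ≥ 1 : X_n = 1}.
E[T_1 | X_0 = 1] = 1/π_1 = 153/20

For an irreducible recurrent Markov chain with stationary distribution π, E[T_i | X_0 = i] = 1/π_i (Kac's formula). Here π_1 = (1/7)/(19/20 + 1/7) = (1/7)/(153/140) = 20/153, so E[T_1 | X_0 = 1] = 1/π_1 = (19/20 + 1/7)/(1/7) = (153/140)/(1/7) = 153/20.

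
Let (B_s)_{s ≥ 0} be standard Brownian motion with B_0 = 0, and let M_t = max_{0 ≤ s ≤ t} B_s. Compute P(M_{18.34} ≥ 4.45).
P(M_{18.34} ≥ 4.45) = 2·P(B_{18.34} ≥ 4.45) = 2(1 − Φ(4.45/√18.34)) ≈ 0.2988

By the reflection principle for Brownian motion, P(M_t ≥ a) = 2 · P(B_t ≥ a) for a ≥ 0. Since B_t ~ N(0, t), P(B_t ≥ 4.45) = 1 − Φ(4.45/√t) = 1 − Φ(4.45/√18.34) = 1 − Φ(1.0391). So
  P(M_{18.34} ≥ 4.45) = 2(1 − Φ(1.0391)) ≈ 0.2988.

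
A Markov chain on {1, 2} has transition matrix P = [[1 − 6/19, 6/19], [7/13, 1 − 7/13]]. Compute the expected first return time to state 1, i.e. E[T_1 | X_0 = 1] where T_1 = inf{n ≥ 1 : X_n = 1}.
E[T_1 | X_0 = 1] = 1/π_1 = 211/133

For an irreducible recurrent Markov chain with stationary distribution π, E[T_i | X_0 = i] = 1/π_i (Kac's formula). Here π_1 = (7/13)/(6/19 + 7/13) = (7/13)/(211/247) = 133/211, so E[T_1 | X_0 = 1] = 1/π_1 = (6/19 + 7/13)/(7/13) = (211/247)/(7/13) = 211/133.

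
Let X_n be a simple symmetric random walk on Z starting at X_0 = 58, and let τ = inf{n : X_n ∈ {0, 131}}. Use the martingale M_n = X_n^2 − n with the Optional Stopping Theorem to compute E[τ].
E[τ] = 4234

M_n = X_n^2 − n is a martingale (since E[X_{n+1}^2 | F_n] = X_n^2 + 1). By OST (τ has finite mean in a bounded region), E[M_τ] = E[M_0] = X_0^2 − 0 = 58^2 = 3364. Also E[M_τ] = E[X_τ^2] − E[τ]. The walk exits at 0 or 131, with P(hit 131 first) = 58/131, so E[X_τ^2] = 131^2 · 58/131 + 0 = 7598. Thus E[τ] = E[X_τ^2] − E[M_τ] = 7598 − 3364 = 4234 = 58(131 − 58) = 4234.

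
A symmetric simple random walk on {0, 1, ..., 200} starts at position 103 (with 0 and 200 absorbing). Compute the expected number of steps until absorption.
E[τ | X_0 = 103] = 9991

Let v_k = E[τ | X_0 = k]. Boundary: v_0 = v_200 = 0. Recurrence: v_k = 1 + (v_{k-1} + v_{k+1})/2 for 1 ≤ k ≤ 199. The particular solution to v_k − (v_{k-1} + v_{k+1})/2 = 1 is v_k = −k^2. Adding homogeneous solution A + B k and matching boundaries gives v_k = k (200 − k). Substituting k = 103: v_103 = 103 · 97 = 9991.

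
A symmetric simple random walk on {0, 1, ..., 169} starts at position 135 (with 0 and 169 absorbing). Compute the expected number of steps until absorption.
E[τ | X_0 = 135] = 4590

Let v_k = E[τ | X_0 = k]. Boundary: v_0 = v_169 = 0. Recurrence: v_k = 1 + (v_{k-1} + v_{k+1})/2 for 1 ≤ k ≤ 168. The particular solution to v_k − (v_{k-1} + v_{k+1})/2 = 1 is v_k = −k^2. Adding homogeneous solution A + B k and matching boundaries gives v_k = k (169 − k). Substituting k = 135: v_135 = 135 · 34 = 4590.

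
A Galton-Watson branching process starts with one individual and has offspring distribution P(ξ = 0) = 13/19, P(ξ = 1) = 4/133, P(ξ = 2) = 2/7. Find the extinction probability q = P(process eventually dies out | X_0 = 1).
q = 1

Mean offspring μ = 0·13/19 + 1·4/133 + 2·2/7 = 80/133 ≤ 1. For μ ≤ 1 with offspring not concentrated at 1, the Galton-Watson process goes extinct almost surely, so q = 1.
(Algebraic check: The pgf is f(s) = 13/19 + 4/133·s + 2/7·s². The extinction probability q is the smallest fixed point of f in [0, 1]. Setting s = f(s):
  2/7·s² + (4/133 − 1)·s + 13/19 = 0
  2/7·s² − (13/19 + 2/7)·s + 13/19 = 0
which factors as (s − 1)·(2/7·s − 13/19) = 0, giving roots s = 1 and s = (13/19)/(2/7) = 91/38. Since 91/38 ≥ 1, the smallest root in [0, 1] is s = 1.)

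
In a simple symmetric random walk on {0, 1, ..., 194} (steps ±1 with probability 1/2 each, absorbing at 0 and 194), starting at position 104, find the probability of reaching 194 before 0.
P(hit 194 before 0) = 104/194 = 52/97

Let u_k = P(hit 194 before 0 | start at k). Then u_0 = 0, u_194 = 1, and u_k = u_{k-1}/2 + u_{k+1}/2 for 1 ≤ k ≤ 193. This harmonic recurrence is solved by u_k = k/194, giving u_104 = 104/194 = 52/97.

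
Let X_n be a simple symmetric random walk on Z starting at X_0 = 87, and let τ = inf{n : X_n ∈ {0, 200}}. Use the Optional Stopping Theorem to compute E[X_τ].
E[X_τ] = 87

X_n is a martingale and τ is a bounded-mean stopping time (indeed τ is finite a.s. with bounded expectation since the walk is in a bounded region). By the OST, E[X_τ] = E[X_0] = 87. Equivalently: E[X_τ] = 200 · P(hit 200 first) + 0 · P(hit 0 first) = 200 · (87/200) = 87.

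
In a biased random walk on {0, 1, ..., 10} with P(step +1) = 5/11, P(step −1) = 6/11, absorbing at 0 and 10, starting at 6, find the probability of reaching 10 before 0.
P(hit 10 before 0) = (1 − (6/5)^6) / (1 − (6/5)^10) = 1763125/4609141

Let u_k denote P(reach 10 before 0 | start at k). Boundary: u_0 = 0, u_10 = 1. Recurrence: u_k = 5/11·u_{k+1} + 6/11·u_{k-1} for 1 ≤ k ≤ 9. Try u_k = A + B·r^k with r = q/p = (6/11)/(5/11) = 6/5. Substitution satisfies the recurrence; boundary conditions give:
  u_k = (1 − r^k) / (1 − r^N) = (1 − (6/5)^6) / (1 − (6/5)^10) = 1763125/4609141.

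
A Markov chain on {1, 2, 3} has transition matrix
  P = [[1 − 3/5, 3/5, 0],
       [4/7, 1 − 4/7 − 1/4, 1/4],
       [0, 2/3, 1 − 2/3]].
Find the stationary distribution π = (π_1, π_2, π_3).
π = (160/391, 168/391, 63/391)

This is a birth-death chain on three states, which satisfies detailed balance: π_1 · P_{12} = π_2 · P_{21} and π_2 · P_{23} = π_3 · P_{32}.
From π_1 · 3/5 = π_2 · 4/7: π_2/π_1 = (3/5)/(4/7) = 21/20.
From π_2 · 1/4 = π_3 · 2/3: π_3/π_2 = (1/4)/(2/3) = 3/8.
Take π_1 proportional to 1; then unnormalized π = (1, 21/20, 63/160). Normalize by dividing by the sum 391/160:
  π = (160/391, 168/391, 63/391).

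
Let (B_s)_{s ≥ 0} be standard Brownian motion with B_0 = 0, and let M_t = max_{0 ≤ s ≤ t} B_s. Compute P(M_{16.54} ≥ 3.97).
P(M_{16.54} ≥ 3.97) = 2·P(B_{16.54} ≥ 3.97) = 2(1 − Φ(3.97/√16.54)) ≈ 0.3290

By the reflection principle for Brownian motion, P(M_t ≥ a) = 2 · P(B_t ≥ a) for a ≥ 0. Since B_t ~ N(0, t), P(B_t ≥ 3.97) = 1 − Φ(3.97/√t) = 1 − Φ(3.97/√16.54) = 1 − Φ(0.9762). So
  P(M_{16.54} ≥ 3.97) = 2(1 − Φ(0.9762)) ≈ 0.3290.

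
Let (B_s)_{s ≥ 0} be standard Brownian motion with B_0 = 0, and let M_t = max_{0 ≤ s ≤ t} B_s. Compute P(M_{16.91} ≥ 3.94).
P(M_{16.91} ≥ 3.94) = 2·P(B_{16.91} ≥ 3.94) = 2(1 − Φ(3.94/√16.91)) ≈ 0.3380

By the reflection principle for Brownian motion, P(M_t ≥ a) = 2 · P(B_t ≥ a) for a ≥ 0. Since B_t ~ N(0, t), P(B_t ≥ 3.94) = 1 − Φ(3.94/√t) = 1 − Φ(3.94/√16.91) = 1 − Φ(0.9581). So
  P(M_{16.91} ≥ 3.94) = 2(1 − Φ(0.9581)) ≈ 0.3380.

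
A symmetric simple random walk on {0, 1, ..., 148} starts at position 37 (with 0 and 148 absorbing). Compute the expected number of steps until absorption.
E[τ | X_0 = 37] = 4107

Let v_k = E[τ | X_0 = k]. Boundary: v_0 = v_148 = 0. Recurrence: v_k = 1 + (v_{k-1} + v_{k+1})/2 for 1 ≤ k ≤ 147. The particular solution to v_k − (v_{k-1} + v_{k+1})/2 = 1 is v_k = −k^2. Adding homogeneous solution A + B k and matching boundaries gives v_k = k (148 − k). Substituting k = 37: v_37 = 37 · 111 = 4107.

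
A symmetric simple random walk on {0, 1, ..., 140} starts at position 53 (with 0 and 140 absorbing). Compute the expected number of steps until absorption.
E[τ | X_0 = 53] = 4611

Let v_k = E[τ | X_0 = k]. Boundary: v_0 = v_140 = 0. Recurrence: v_k = 1 + (v_{k-1} + v_{k+1})/2 for 1 ≤ k ≤ 139. The particular solution to v_k − (v_{k-1} + v_{k+1})/2 = 1 is v_k = −k^2. Adding homogeneous solution A + B k and matching boundaries gives v_k = k (140 − k). Substituting k = 53: v_53 = 53 · 87 = 4611.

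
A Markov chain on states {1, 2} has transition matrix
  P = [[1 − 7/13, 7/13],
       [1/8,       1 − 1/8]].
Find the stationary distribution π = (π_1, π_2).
π_1 = 13/69, π_2 = 56/69

Solve πP = π with π_1 + π_2 = 1. From πP = π: π_1 · (1 − 7/13) + π_2 · 1/8 = π_1 ⇒ π_2 · 1/8 = π_1 · 7/13 ⇒ π_2/π_1 = (7/13)/(1/8) = 56/13. Together with π_1 + π_2 = 1:
  π_1 = (1/8)/(7/13 + 1/8) = (1/8)/(69/104) = 13/69,
  π_2 = (7/13)/(7/13 + 1/8) = (7/13)/(69/104) = 56/69.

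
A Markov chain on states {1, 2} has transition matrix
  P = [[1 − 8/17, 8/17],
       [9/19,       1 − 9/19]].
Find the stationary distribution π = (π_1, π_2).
π_1 = 153/305, π_2 = 152/305

Solve πP = π with π_1 + π_2 = 1. From πP = π: π_1 · (1 − 8/17) + π_2 · 9/19 = π_1 ⇒ π_2 · 9/19 = π_1 · 8/17 ⇒ π_2/π_1 = (8/17)/(9/19) = 152/153. Together with π_1 + π_2 = 1:
  π_1 = (9/19)/(8/17 + 9/19) = (9/19)/(305/323) = 153/305,
  π_2 = (8/17)/(8/17 + 9/19) = (8/17)/(305/323) = 152/305.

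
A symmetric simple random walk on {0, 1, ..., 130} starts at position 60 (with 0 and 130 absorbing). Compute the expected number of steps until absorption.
E[τ | X_0 = 60] = 4200

Let v_k = E[τ | X_0 = k]. Boundary: v_0 = v_130 = 0. Recurrence: v_k = 1 + (v_{k-1} + v_{k+1})/2 for 1 ≤ k ≤ 129. The particular solution to v_k − (v_{k-1} + v_{k+1})/2 = 1 is v_k = −k^2. Adding homogeneous solution A + B k and matching boundaries gives v_k = k (130 − k). Substituting k = 60: v_60 = 60 · 70 = 4200.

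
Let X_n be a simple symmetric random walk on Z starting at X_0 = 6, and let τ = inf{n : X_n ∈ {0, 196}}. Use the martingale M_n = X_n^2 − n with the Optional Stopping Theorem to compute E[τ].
E[τ] = 1140

M_n = X_n^2 − n is a martingale (since E[X_{n+1}^2 | F_n] = X_n^2 + 1). By OST (τ has finite mean in a bounded region), E[M_τ] = E[M_0] = X_0^2 − 0 = 6^2 = 36. Also E[M_τ] = E[X_τ^2] − E[τ]. The walk exits at 0 or 196, with P(hit 196 first) = 6/196, so E[X_τ^2] = 196^2 · 6/196 + 0 = 1176. Thus E[τ] = E[X_τ^2] − E[M_τ] = 1176 − 36 = 1140 = 6(196 − 6) = 1140.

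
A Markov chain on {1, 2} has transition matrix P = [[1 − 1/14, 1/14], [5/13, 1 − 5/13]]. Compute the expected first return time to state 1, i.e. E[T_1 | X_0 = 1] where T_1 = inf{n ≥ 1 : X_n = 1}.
E[T_1 | X_0 = 1] = 1/π_1 = 83/70

For an irreducible recurrent Markov chain with stationary distribution π, E[T_i | X_0 = i] = 1/π_i (Kac's formula). Here π_1 = (5/13)/(1/14 + 5/13) = (5/13)/(83/182) = 70/83, so E[T_1 | X_0 = 1] = 1/π_1 = (1/14 + 5/13)/(5/13) = (83/182)/(5/13) = 83/70.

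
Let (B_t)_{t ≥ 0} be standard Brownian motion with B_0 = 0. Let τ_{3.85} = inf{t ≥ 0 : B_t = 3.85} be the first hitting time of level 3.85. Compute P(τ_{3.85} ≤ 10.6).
P(τ_{3.85} ≤ 10.6) = 2(1 − Φ(3.85/√10.6)) = 2(1 − Φ(1.1825)) ≈ 0.2370

By the reflection principle for standard BM, P(τ_b ≤ t) = 2 · P(B_t ≥ b). Since B_t ~ N(0, t), P(B_t ≥ 3.85) = 1 − Φ(3.85/√t) = 1 − Φ(3.85/√10.6) = 1 − Φ(1.1825) ≈ 0.11850. Doubling: P(τ_{3.85} ≤ 10.6) ≈ 2 · 0.11850 = 0.23700 ≈ 0.2370.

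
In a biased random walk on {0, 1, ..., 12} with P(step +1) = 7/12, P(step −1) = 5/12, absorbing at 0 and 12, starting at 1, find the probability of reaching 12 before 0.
P(hit 12 before 0) = (1 − (5/7)^1) / (1 − (5/7)^12) = 1977326743/6798573288

Let u_k denote P(reach 12 before 0 | start at k). Boundary: u_0 = 0, u_12 = 1. Recurrence: u_k = 7/12·u_{k+1} + 5/12·u_{k-1} for 1 ≤ k ≤ 11. Try u_k = A + B·r^k with r = q/p = (5/12)/(7/12) = 5/7. Substitution satisfies the recurrence; boundary conditions give:
  u_k = (1 − r^k) / (1 − r^N) = (1 − (5/7)^1) / (1 − (5/7)^12) = 1977326743/6798573288.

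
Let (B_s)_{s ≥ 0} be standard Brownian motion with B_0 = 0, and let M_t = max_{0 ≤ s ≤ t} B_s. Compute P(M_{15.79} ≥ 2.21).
P(M_{15.79} ≥ 2.21) = 2·P(B_{15.79} ≥ 2.21) = 2(1 − Φ(2.21/√15.79)) ≈ 0.5781

By the reflection principle for Brownian motion, P(M_t ≥ a) = 2 · P(B_t ≥ a) for a ≥ 0. Since B_t ~ N(0, t), P(B_t ≥ 2.21) = 1 − Φ(2.21/√t) = 1 − Φ(2.21/√15.79) = 1 − Φ(0.5562). So
  P(M_{15.79} ≥ 2.21) = 2(1 − Φ(0.5562)) ≈ 0.5781.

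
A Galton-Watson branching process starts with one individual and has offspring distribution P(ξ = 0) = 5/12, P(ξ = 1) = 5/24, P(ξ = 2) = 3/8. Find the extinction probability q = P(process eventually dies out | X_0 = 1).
q = 1

Mean offspring μ = 0·5/12 + 1·5/24 + 2·3/8 = 23/24 ≤ 1. For μ ≤ 1 with offspring not concentrated at 1, the Galton-Watson process goes extinct almost surely, so q = 1.
(Algebraic check: The pgf is f(s) = 5/12 + 5/24·s + 3/8·s². The extinction probability q is the smallest fixed point of f in [0, 1]. Setting s = f(s):
  3/8·s² + (5/24 − 1)·s + 5/12 = 0
  3/8·s² − (5/12 + 3/8)·s + 5/12 = 0
which factors as (s − 1)·(3/8·s − 5/12) = 0, giving roots s = 1 and s = (5/12)/(3/8) = 10/9. Since 10/9 ≥ 1, the smallest root in [0, 1] is s = 1.)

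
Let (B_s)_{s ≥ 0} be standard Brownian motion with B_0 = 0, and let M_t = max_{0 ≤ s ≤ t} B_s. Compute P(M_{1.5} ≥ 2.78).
P(M_{1.5} ≥ 2.78) = 2·P(B_{1.5} ≥ 2.78) = 2(1 − Φ(2.78/√1.5)) ≈ 0.0232

By the reflection principle for Brownian motion, P(M_t ≥ a) = 2 · P(B_t ≥ a) for a ≥ 0. Since B_t ~ N(0, t), P(B_t ≥ 2.78) = 1 − Φ(2.78/√t) = 1 − Φ(2.78/√1.5) = 1 − Φ(2.2699). So
  P(M_{1.5} ≥ 2.78) = 2(1 − Φ(2.2699)) ≈ 0.0232.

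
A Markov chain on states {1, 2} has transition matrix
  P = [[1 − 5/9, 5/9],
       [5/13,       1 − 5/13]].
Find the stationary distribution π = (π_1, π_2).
π_1 = 9/22, π_2 = 13/22

Solve πP = π with π_1 + π_2 = 1. From πP = π: π_1 · (1 − 5/9) + π_2 · 5/13 = π_1 ⇒ π_2 · 5/13 = π_1 · 5/9 ⇒ π_2/π_1 = (5/9)/(5/13) = 13/9. Together with π_1 + π_2 = 1:
  π_1 = (5/13)/(5/9 + 5/13) = (5/13)/(110/117) = 9/22,
  π_2 = (5/9)/(5/9 + 5/13) = (5/9)/(110/117) = 13/22.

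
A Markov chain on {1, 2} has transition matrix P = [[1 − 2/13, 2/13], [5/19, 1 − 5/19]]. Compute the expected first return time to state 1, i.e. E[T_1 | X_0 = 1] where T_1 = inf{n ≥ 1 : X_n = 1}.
E[T_1 | X_0 = 1] = 1/π_1 = 103/65

For an irreducible recurrent Markov chain with stationary distribution π, E[T_i | X_0 = i] = 1/π_i (Kac's formula). Here π_1 = (5/19)/(2/13 + 5/19) = (5/19)/(103/247) = 65/103, so E[T_1 | X_0 = 1] = 1/π_1 = (2/13 + 5/19)/(5/19) = (103/247)/(5/19) = 103/65.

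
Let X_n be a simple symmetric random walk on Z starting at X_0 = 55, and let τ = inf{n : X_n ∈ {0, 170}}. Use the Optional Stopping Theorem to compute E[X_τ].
E[X_τ] = 55

X_n is a martingale and τ is a bounded-mean stopping time (indeed τ is finite a.s. with bounded expectation since the walk is in a bounded region). By the OST, E[X_τ] = E[X_0] = 55. Equivalently: E[X_τ] = 170 · P(hit 170 first) + 0 · P(hit 0 first) = 170 · (55/170) = 55.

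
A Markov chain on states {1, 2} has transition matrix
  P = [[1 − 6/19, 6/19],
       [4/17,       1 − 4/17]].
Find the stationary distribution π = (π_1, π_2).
π_1 = 38/89, π_2 = 51/89

Solve πP = π with π_1 + π_2 = 1. From πP = π: π_1 · (1 − 6/19) + π_2 · 4/17 = π_1 ⇒ π_2 · 4/17 = π_1 · 6/19 ⇒ π_2/π_1 = (6/19)/(4/17) = 51/38. Together with π_1 + π_2 = 1:
  π_1 = (4/17)/(6/19 + 4/17) = (4/17)/(178/323) = 38/89,
  π_2 = (6/19)/(6/19 + 4/17) = (6/19)/(178/323) = 51/89.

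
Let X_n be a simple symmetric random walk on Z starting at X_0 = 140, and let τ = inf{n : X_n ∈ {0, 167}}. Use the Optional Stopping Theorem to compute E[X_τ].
E[X_τ] = 140

X_n is a martingale and τ is a bounded-mean stopping time (indeed τ is finite a.s. with bounded expectation since the walk is in a bounded region). By the OST, E[X_τ] = E[X_0] = 140. Equivalently: E[X_τ] = 167 · P(hit 167 first) + 0 · P(hit 0 first) = 167 · (140/167) = 140.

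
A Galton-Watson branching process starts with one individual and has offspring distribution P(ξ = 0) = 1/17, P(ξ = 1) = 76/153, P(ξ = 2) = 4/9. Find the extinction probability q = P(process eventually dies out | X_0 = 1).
q = 9/68

The pgf is f(s) = 1/17 + 76/153·s + 4/9·s². The extinction probability q is the smallest fixed point of f in [0, 1]. Setting s = f(s):
  4/9·s² + (76/153 − 1)·s + 1/17 = 0
  4/9·s² − (1/17 + 4/9)·s + 1/17 = 0
which factors as (s − 1)·(4/9·s − 1/17) = 0, giving roots s = 1 and s = (1/17)/(4/9) = 9/68.
Mean offspring μ = 76/153 + 2·4/9 = 212/153 > 1 (supercritical), so q < 1. The extinction probability is the smaller root: q = (1/17)/(4/9) = 9/68.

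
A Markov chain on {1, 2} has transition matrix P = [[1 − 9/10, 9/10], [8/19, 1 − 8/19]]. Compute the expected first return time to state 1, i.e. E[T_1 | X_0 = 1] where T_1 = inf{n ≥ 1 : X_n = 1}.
E[T_1 | X_0 = 1] = 1/π_1 = 251/80

For an irreducible recurrent Markov chain with stationary distribution π, E[T_i | X_0 = i] = 1/π_i (Kac's formula). Here π_1 = (8/19)/(9/10 + 8/19) = (8/19)/(251/190) = 80/251, so E[T_1 | X_0 = 1] = 1/π_1 = (9/10 + 8/19)/(8/19) = (251/190)/(8/19) = 251/80.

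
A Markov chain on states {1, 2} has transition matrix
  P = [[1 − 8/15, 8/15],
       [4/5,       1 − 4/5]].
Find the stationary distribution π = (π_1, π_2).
π_1 = 3/5, π_2 = 2/5

Solve πP = π with π_1 + π_2 = 1. From πP = π: π_1 · (1 − 8/15) + π_2 · 4/5 = π_1 ⇒ π_2 · 4/5 = π_1 · 8/15 ⇒ π_2/π_1 = (8/15)/(4/5) = 2/3. Together with π_1 + π_2 = 1:
  π_1 = (4/5)/(8/15 + 4/5) = (4/5)/(4/3) = 3/5,
  π_2 = (8/15)/(8/15 + 4/5) = (8/15)/(4/3) = 2/5.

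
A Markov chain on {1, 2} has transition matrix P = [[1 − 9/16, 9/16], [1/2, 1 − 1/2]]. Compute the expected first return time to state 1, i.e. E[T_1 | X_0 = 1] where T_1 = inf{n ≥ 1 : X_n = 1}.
E[T_1 | X_0 = 1] = 1/π_1 = 17/8

For an irreducible recurrent Markov chain with stationary distribution π, E[T_i | X_0 = i] = 1/π_i (Kac's formula). Here π_1 = (1/2)/(9/16 + 1/2) = (1/2)/(17/16) = 8/17, so E[T_1 | X_0 = 1] = 1/π_1 = (9/16 + 1/2)/(1/2) = (17/16)/(1/2) = 17/8.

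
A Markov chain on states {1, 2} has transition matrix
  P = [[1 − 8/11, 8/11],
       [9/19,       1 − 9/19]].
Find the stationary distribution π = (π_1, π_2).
π_1 = 99/251, π_2 = 152/251

Solve πP = π with π_1 + π_2 = 1. From πP = π: π_1 · (1 − 8/11) + π_2 · 9/19 = π_1 ⇒ π_2 · 9/19 = π_1 · 8/11 ⇒ π_2/π_1 = (8/11)/(9/19) = 152/99. Together with π_1 + π_2 = 1:
  π_1 = (9/19)/(8/11 + 9/19) = (9/19)/(251/209) = 99/251,
  π_2 = (8/11)/(8/11 + 9/19) = (8/11)/(251/209) = 152/251.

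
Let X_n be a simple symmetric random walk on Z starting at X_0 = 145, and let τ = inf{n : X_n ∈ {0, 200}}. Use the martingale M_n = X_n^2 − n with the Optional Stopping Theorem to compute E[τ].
E[τ] = 7975

M_n = X_n^2 − n is a martingale (since E[X_{n+1}^2 | F_n] = X_n^2 + 1). By OST (τ has finite mean in a bounded region), E[M_τ] = E[M_0] = X_0^2 − 0 = 145^2 = 21025. Also E[M_τ] = E[X_τ^2] − E[τ]. The walk exits at 0 or 200, with P(hit 200 first) = 145/200, so E[X_τ^2] = 200^2 · 145/200 + 0 = 29000. Thus E[τ] = E[X_τ^2] − E[M_τ] = 29000 − 21025 = 7975 = 145(200 − 145) = 7975.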